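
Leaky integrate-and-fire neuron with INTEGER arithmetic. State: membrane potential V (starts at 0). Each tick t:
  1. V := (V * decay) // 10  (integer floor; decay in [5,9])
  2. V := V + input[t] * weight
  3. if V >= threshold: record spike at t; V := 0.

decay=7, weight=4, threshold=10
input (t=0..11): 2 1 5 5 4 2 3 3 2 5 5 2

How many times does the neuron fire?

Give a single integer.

Answer: 7

Derivation:
t=0: input=2 -> V=8
t=1: input=1 -> V=9
t=2: input=5 -> V=0 FIRE
t=3: input=5 -> V=0 FIRE
t=4: input=4 -> V=0 FIRE
t=5: input=2 -> V=8
t=6: input=3 -> V=0 FIRE
t=7: input=3 -> V=0 FIRE
t=8: input=2 -> V=8
t=9: input=5 -> V=0 FIRE
t=10: input=5 -> V=0 FIRE
t=11: input=2 -> V=8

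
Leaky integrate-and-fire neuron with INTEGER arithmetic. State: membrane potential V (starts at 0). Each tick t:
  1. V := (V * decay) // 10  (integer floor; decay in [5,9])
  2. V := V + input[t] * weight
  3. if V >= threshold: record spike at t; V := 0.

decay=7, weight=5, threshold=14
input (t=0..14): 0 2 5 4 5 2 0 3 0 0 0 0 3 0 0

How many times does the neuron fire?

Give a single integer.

Answer: 5

Derivation:
t=0: input=0 -> V=0
t=1: input=2 -> V=10
t=2: input=5 -> V=0 FIRE
t=3: input=4 -> V=0 FIRE
t=4: input=5 -> V=0 FIRE
t=5: input=2 -> V=10
t=6: input=0 -> V=7
t=7: input=3 -> V=0 FIRE
t=8: input=0 -> V=0
t=9: input=0 -> V=0
t=10: input=0 -> V=0
t=11: input=0 -> V=0
t=12: input=3 -> V=0 FIRE
t=13: input=0 -> V=0
t=14: input=0 -> V=0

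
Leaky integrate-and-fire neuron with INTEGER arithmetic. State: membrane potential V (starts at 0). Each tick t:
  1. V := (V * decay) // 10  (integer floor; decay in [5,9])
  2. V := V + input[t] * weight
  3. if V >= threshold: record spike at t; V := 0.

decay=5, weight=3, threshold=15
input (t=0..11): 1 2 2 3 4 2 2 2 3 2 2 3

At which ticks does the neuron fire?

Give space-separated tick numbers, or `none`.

t=0: input=1 -> V=3
t=1: input=2 -> V=7
t=2: input=2 -> V=9
t=3: input=3 -> V=13
t=4: input=4 -> V=0 FIRE
t=5: input=2 -> V=6
t=6: input=2 -> V=9
t=7: input=2 -> V=10
t=8: input=3 -> V=14
t=9: input=2 -> V=13
t=10: input=2 -> V=12
t=11: input=3 -> V=0 FIRE

Answer: 4 11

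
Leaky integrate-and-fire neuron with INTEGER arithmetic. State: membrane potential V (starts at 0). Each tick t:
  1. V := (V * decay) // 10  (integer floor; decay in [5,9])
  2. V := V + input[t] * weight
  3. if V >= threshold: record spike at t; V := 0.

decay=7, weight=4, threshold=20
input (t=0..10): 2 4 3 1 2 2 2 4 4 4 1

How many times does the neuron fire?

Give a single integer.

Answer: 3

Derivation:
t=0: input=2 -> V=8
t=1: input=4 -> V=0 FIRE
t=2: input=3 -> V=12
t=3: input=1 -> V=12
t=4: input=2 -> V=16
t=5: input=2 -> V=19
t=6: input=2 -> V=0 FIRE
t=7: input=4 -> V=16
t=8: input=4 -> V=0 FIRE
t=9: input=4 -> V=16
t=10: input=1 -> V=15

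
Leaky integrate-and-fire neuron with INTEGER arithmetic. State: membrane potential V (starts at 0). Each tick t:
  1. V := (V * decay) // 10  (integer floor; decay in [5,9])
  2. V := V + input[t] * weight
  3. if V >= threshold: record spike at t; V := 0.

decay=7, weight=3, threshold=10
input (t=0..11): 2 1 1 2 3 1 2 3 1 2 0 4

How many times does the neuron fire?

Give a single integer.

t=0: input=2 -> V=6
t=1: input=1 -> V=7
t=2: input=1 -> V=7
t=3: input=2 -> V=0 FIRE
t=4: input=3 -> V=9
t=5: input=1 -> V=9
t=6: input=2 -> V=0 FIRE
t=7: input=3 -> V=9
t=8: input=1 -> V=9
t=9: input=2 -> V=0 FIRE
t=10: input=0 -> V=0
t=11: input=4 -> V=0 FIRE

Answer: 4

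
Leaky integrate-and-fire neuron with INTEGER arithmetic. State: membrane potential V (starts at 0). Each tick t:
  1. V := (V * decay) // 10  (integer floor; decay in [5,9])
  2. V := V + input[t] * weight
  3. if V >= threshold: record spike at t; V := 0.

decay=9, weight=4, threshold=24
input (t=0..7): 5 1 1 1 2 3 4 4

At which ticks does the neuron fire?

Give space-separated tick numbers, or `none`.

t=0: input=5 -> V=20
t=1: input=1 -> V=22
t=2: input=1 -> V=23
t=3: input=1 -> V=0 FIRE
t=4: input=2 -> V=8
t=5: input=3 -> V=19
t=6: input=4 -> V=0 FIRE
t=7: input=4 -> V=16

Answer: 3 6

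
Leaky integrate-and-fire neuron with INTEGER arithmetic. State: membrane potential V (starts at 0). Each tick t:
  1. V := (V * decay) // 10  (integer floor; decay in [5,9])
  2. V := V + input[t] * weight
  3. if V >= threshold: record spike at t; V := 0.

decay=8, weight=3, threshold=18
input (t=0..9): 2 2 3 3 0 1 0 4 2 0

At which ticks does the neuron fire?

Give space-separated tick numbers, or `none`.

t=0: input=2 -> V=6
t=1: input=2 -> V=10
t=2: input=3 -> V=17
t=3: input=3 -> V=0 FIRE
t=4: input=0 -> V=0
t=5: input=1 -> V=3
t=6: input=0 -> V=2
t=7: input=4 -> V=13
t=8: input=2 -> V=16
t=9: input=0 -> V=12

Answer: 3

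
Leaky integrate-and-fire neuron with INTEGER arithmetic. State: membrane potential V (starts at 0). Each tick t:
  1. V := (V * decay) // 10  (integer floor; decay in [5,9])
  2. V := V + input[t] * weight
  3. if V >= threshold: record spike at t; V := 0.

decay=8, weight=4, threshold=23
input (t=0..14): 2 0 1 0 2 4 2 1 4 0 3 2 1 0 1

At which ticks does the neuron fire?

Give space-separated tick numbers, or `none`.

t=0: input=2 -> V=8
t=1: input=0 -> V=6
t=2: input=1 -> V=8
t=3: input=0 -> V=6
t=4: input=2 -> V=12
t=5: input=4 -> V=0 FIRE
t=6: input=2 -> V=8
t=7: input=1 -> V=10
t=8: input=4 -> V=0 FIRE
t=9: input=0 -> V=0
t=10: input=3 -> V=12
t=11: input=2 -> V=17
t=12: input=1 -> V=17
t=13: input=0 -> V=13
t=14: input=1 -> V=14

Answer: 5 8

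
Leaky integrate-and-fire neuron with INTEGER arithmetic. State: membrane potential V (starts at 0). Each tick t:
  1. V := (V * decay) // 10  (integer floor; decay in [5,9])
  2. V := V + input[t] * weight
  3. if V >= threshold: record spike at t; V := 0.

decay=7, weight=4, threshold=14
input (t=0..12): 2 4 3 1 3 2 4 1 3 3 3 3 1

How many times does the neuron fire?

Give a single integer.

t=0: input=2 -> V=8
t=1: input=4 -> V=0 FIRE
t=2: input=3 -> V=12
t=3: input=1 -> V=12
t=4: input=3 -> V=0 FIRE
t=5: input=2 -> V=8
t=6: input=4 -> V=0 FIRE
t=7: input=1 -> V=4
t=8: input=3 -> V=0 FIRE
t=9: input=3 -> V=12
t=10: input=3 -> V=0 FIRE
t=11: input=3 -> V=12
t=12: input=1 -> V=12

Answer: 5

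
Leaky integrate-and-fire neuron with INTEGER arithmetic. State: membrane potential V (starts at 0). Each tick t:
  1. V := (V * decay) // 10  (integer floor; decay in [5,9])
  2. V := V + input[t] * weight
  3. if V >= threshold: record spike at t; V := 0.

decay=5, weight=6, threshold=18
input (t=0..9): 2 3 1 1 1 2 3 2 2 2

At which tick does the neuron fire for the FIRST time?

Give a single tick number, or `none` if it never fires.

t=0: input=2 -> V=12
t=1: input=3 -> V=0 FIRE
t=2: input=1 -> V=6
t=3: input=1 -> V=9
t=4: input=1 -> V=10
t=5: input=2 -> V=17
t=6: input=3 -> V=0 FIRE
t=7: input=2 -> V=12
t=8: input=2 -> V=0 FIRE
t=9: input=2 -> V=12

Answer: 1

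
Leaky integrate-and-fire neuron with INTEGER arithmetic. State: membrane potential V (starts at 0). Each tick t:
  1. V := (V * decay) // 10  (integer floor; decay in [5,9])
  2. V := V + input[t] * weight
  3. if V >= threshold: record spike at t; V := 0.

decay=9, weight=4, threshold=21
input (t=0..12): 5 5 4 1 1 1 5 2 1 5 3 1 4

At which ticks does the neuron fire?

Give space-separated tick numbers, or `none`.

t=0: input=5 -> V=20
t=1: input=5 -> V=0 FIRE
t=2: input=4 -> V=16
t=3: input=1 -> V=18
t=4: input=1 -> V=20
t=5: input=1 -> V=0 FIRE
t=6: input=5 -> V=20
t=7: input=2 -> V=0 FIRE
t=8: input=1 -> V=4
t=9: input=5 -> V=0 FIRE
t=10: input=3 -> V=12
t=11: input=1 -> V=14
t=12: input=4 -> V=0 FIRE

Answer: 1 5 7 9 12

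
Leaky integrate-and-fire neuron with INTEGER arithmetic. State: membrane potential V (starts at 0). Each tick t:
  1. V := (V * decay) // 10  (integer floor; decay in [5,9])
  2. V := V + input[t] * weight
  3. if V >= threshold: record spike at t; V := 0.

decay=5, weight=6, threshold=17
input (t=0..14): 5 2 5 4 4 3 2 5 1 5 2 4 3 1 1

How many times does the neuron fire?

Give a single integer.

t=0: input=5 -> V=0 FIRE
t=1: input=2 -> V=12
t=2: input=5 -> V=0 FIRE
t=3: input=4 -> V=0 FIRE
t=4: input=4 -> V=0 FIRE
t=5: input=3 -> V=0 FIRE
t=6: input=2 -> V=12
t=7: input=5 -> V=0 FIRE
t=8: input=1 -> V=6
t=9: input=5 -> V=0 FIRE
t=10: input=2 -> V=12
t=11: input=4 -> V=0 FIRE
t=12: input=3 -> V=0 FIRE
t=13: input=1 -> V=6
t=14: input=1 -> V=9

Answer: 9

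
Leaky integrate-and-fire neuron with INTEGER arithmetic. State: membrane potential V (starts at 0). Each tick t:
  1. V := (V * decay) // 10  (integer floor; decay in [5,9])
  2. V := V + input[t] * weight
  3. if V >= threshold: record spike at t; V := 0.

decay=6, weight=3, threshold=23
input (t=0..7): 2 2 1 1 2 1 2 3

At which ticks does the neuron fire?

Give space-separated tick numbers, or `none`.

Answer: none

Derivation:
t=0: input=2 -> V=6
t=1: input=2 -> V=9
t=2: input=1 -> V=8
t=3: input=1 -> V=7
t=4: input=2 -> V=10
t=5: input=1 -> V=9
t=6: input=2 -> V=11
t=7: input=3 -> V=15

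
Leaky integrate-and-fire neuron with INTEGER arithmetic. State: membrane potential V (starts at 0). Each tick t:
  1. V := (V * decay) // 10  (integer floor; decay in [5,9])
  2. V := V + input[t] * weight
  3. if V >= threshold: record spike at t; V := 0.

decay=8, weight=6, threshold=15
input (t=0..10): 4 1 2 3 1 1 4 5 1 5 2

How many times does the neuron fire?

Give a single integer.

Answer: 6

Derivation:
t=0: input=4 -> V=0 FIRE
t=1: input=1 -> V=6
t=2: input=2 -> V=0 FIRE
t=3: input=3 -> V=0 FIRE
t=4: input=1 -> V=6
t=5: input=1 -> V=10
t=6: input=4 -> V=0 FIRE
t=7: input=5 -> V=0 FIRE
t=8: input=1 -> V=6
t=9: input=5 -> V=0 FIRE
t=10: input=2 -> V=12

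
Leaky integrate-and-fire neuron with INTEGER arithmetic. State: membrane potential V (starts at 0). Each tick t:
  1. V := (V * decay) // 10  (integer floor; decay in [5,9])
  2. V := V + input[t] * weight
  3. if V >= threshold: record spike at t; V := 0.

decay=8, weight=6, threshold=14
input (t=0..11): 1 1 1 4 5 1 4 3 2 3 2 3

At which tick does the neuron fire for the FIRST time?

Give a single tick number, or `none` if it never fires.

Answer: 2

Derivation:
t=0: input=1 -> V=6
t=1: input=1 -> V=10
t=2: input=1 -> V=0 FIRE
t=3: input=4 -> V=0 FIRE
t=4: input=5 -> V=0 FIRE
t=5: input=1 -> V=6
t=6: input=4 -> V=0 FIRE
t=7: input=3 -> V=0 FIRE
t=8: input=2 -> V=12
t=9: input=3 -> V=0 FIRE
t=10: input=2 -> V=12
t=11: input=3 -> V=0 FIRE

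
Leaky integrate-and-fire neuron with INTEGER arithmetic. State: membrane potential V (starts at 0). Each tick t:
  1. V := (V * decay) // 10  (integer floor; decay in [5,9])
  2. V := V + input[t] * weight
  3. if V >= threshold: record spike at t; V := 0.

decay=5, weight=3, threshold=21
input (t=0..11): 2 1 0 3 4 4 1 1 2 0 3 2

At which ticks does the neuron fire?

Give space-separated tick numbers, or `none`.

Answer: none

Derivation:
t=0: input=2 -> V=6
t=1: input=1 -> V=6
t=2: input=0 -> V=3
t=3: input=3 -> V=10
t=4: input=4 -> V=17
t=5: input=4 -> V=20
t=6: input=1 -> V=13
t=7: input=1 -> V=9
t=8: input=2 -> V=10
t=9: input=0 -> V=5
t=10: input=3 -> V=11
t=11: input=2 -> V=11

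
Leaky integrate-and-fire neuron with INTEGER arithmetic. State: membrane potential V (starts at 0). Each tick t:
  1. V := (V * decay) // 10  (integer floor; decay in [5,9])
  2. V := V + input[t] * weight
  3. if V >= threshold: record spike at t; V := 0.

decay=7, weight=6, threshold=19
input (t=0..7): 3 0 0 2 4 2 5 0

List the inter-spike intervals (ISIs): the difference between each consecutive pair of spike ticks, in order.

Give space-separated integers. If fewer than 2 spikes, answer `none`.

t=0: input=3 -> V=18
t=1: input=0 -> V=12
t=2: input=0 -> V=8
t=3: input=2 -> V=17
t=4: input=4 -> V=0 FIRE
t=5: input=2 -> V=12
t=6: input=5 -> V=0 FIRE
t=7: input=0 -> V=0

Answer: 2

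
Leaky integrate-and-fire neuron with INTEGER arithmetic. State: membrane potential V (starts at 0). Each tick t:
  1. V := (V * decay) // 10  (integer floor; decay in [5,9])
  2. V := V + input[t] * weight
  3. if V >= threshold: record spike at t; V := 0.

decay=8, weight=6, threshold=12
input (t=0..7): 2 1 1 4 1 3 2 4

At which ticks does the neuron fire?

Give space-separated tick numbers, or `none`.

Answer: 0 3 5 6 7

Derivation:
t=0: input=2 -> V=0 FIRE
t=1: input=1 -> V=6
t=2: input=1 -> V=10
t=3: input=4 -> V=0 FIRE
t=4: input=1 -> V=6
t=5: input=3 -> V=0 FIRE
t=6: input=2 -> V=0 FIRE
t=7: input=4 -> V=0 FIRE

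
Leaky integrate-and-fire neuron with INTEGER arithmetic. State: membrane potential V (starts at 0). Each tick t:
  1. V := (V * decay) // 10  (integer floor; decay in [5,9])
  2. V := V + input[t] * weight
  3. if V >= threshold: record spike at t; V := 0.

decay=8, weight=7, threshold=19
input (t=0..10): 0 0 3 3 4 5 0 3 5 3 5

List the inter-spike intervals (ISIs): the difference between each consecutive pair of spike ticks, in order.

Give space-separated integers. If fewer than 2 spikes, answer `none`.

Answer: 1 1 1 2 1 1 1

Derivation:
t=0: input=0 -> V=0
t=1: input=0 -> V=0
t=2: input=3 -> V=0 FIRE
t=3: input=3 -> V=0 FIRE
t=4: input=4 -> V=0 FIRE
t=5: input=5 -> V=0 FIRE
t=6: input=0 -> V=0
t=7: input=3 -> V=0 FIRE
t=8: input=5 -> V=0 FIRE
t=9: input=3 -> V=0 FIRE
t=10: input=5 -> V=0 FIRE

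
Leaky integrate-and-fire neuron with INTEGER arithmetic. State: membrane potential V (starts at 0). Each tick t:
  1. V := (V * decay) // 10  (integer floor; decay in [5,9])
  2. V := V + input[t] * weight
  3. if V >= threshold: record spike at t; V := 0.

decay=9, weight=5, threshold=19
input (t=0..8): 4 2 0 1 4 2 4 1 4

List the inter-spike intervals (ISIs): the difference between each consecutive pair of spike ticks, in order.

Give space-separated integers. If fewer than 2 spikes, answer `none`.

t=0: input=4 -> V=0 FIRE
t=1: input=2 -> V=10
t=2: input=0 -> V=9
t=3: input=1 -> V=13
t=4: input=4 -> V=0 FIRE
t=5: input=2 -> V=10
t=6: input=4 -> V=0 FIRE
t=7: input=1 -> V=5
t=8: input=4 -> V=0 FIRE

Answer: 4 2 2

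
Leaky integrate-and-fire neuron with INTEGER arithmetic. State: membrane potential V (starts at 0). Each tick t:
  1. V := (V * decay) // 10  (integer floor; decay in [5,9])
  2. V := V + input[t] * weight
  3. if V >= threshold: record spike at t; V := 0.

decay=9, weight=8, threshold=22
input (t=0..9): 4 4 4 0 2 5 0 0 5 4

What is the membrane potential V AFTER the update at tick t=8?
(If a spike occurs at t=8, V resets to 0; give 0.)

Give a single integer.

t=0: input=4 -> V=0 FIRE
t=1: input=4 -> V=0 FIRE
t=2: input=4 -> V=0 FIRE
t=3: input=0 -> V=0
t=4: input=2 -> V=16
t=5: input=5 -> V=0 FIRE
t=6: input=0 -> V=0
t=7: input=0 -> V=0
t=8: input=5 -> V=0 FIRE
t=9: input=4 -> V=0 FIRE

Answer: 0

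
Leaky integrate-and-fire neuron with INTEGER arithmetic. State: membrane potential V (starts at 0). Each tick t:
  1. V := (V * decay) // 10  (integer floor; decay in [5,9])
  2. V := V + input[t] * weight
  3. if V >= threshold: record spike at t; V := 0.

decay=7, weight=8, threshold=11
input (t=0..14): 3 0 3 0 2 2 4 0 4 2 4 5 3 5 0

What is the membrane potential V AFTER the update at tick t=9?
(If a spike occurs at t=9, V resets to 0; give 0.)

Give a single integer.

Answer: 0

Derivation:
t=0: input=3 -> V=0 FIRE
t=1: input=0 -> V=0
t=2: input=3 -> V=0 FIRE
t=3: input=0 -> V=0
t=4: input=2 -> V=0 FIRE
t=5: input=2 -> V=0 FIRE
t=6: input=4 -> V=0 FIRE
t=7: input=0 -> V=0
t=8: input=4 -> V=0 FIRE
t=9: input=2 -> V=0 FIRE
t=10: input=4 -> V=0 FIRE
t=11: input=5 -> V=0 FIRE
t=12: input=3 -> V=0 FIRE
t=13: input=5 -> V=0 FIRE
t=14: input=0 -> V=0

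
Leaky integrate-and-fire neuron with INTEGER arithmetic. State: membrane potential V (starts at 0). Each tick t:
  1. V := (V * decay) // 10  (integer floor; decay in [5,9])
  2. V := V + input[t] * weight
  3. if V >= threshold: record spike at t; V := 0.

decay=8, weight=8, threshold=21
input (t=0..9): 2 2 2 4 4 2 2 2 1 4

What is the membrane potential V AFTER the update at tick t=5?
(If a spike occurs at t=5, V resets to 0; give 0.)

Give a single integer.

Answer: 16

Derivation:
t=0: input=2 -> V=16
t=1: input=2 -> V=0 FIRE
t=2: input=2 -> V=16
t=3: input=4 -> V=0 FIRE
t=4: input=4 -> V=0 FIRE
t=5: input=2 -> V=16
t=6: input=2 -> V=0 FIRE
t=7: input=2 -> V=16
t=8: input=1 -> V=20
t=9: input=4 -> V=0 FIRE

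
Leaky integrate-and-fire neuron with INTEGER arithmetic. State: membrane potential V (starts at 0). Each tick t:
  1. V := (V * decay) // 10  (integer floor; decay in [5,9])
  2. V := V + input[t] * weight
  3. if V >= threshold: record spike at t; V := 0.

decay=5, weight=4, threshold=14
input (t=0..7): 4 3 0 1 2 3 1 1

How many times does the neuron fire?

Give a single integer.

t=0: input=4 -> V=0 FIRE
t=1: input=3 -> V=12
t=2: input=0 -> V=6
t=3: input=1 -> V=7
t=4: input=2 -> V=11
t=5: input=3 -> V=0 FIRE
t=6: input=1 -> V=4
t=7: input=1 -> V=6

Answer: 2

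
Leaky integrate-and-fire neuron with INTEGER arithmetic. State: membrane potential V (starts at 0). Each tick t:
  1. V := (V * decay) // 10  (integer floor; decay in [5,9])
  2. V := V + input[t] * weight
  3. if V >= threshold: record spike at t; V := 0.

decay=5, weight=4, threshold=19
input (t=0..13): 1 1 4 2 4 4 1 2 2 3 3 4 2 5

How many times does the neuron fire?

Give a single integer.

t=0: input=1 -> V=4
t=1: input=1 -> V=6
t=2: input=4 -> V=0 FIRE
t=3: input=2 -> V=8
t=4: input=4 -> V=0 FIRE
t=5: input=4 -> V=16
t=6: input=1 -> V=12
t=7: input=2 -> V=14
t=8: input=2 -> V=15
t=9: input=3 -> V=0 FIRE
t=10: input=3 -> V=12
t=11: input=4 -> V=0 FIRE
t=12: input=2 -> V=8
t=13: input=5 -> V=0 FIRE

Answer: 5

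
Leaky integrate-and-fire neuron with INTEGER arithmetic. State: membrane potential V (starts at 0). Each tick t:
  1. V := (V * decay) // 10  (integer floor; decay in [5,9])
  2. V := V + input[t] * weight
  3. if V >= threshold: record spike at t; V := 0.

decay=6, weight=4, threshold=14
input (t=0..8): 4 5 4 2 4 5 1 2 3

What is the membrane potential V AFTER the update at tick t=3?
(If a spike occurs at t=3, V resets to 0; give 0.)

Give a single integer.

t=0: input=4 -> V=0 FIRE
t=1: input=5 -> V=0 FIRE
t=2: input=4 -> V=0 FIRE
t=3: input=2 -> V=8
t=4: input=4 -> V=0 FIRE
t=5: input=5 -> V=0 FIRE
t=6: input=1 -> V=4
t=7: input=2 -> V=10
t=8: input=3 -> V=0 FIRE

Answer: 8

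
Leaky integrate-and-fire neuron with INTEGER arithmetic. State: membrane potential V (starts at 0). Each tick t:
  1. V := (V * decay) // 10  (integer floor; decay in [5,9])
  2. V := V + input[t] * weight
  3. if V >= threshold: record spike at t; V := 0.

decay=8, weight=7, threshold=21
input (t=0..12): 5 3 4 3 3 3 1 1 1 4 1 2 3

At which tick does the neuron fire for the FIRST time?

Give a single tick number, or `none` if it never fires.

t=0: input=5 -> V=0 FIRE
t=1: input=3 -> V=0 FIRE
t=2: input=4 -> V=0 FIRE
t=3: input=3 -> V=0 FIRE
t=4: input=3 -> V=0 FIRE
t=5: input=3 -> V=0 FIRE
t=6: input=1 -> V=7
t=7: input=1 -> V=12
t=8: input=1 -> V=16
t=9: input=4 -> V=0 FIRE
t=10: input=1 -> V=7
t=11: input=2 -> V=19
t=12: input=3 -> V=0 FIRE

Answer: 0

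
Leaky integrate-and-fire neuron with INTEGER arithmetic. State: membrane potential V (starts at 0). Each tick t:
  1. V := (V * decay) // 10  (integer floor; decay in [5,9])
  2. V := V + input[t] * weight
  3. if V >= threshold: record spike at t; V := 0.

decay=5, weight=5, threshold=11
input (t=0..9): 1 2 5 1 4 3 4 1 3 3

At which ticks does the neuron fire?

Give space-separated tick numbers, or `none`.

Answer: 1 2 4 5 6 8 9

Derivation:
t=0: input=1 -> V=5
t=1: input=2 -> V=0 FIRE
t=2: input=5 -> V=0 FIRE
t=3: input=1 -> V=5
t=4: input=4 -> V=0 FIRE
t=5: input=3 -> V=0 FIRE
t=6: input=4 -> V=0 FIRE
t=7: input=1 -> V=5
t=8: input=3 -> V=0 FIRE
t=9: input=3 -> V=0 FIRE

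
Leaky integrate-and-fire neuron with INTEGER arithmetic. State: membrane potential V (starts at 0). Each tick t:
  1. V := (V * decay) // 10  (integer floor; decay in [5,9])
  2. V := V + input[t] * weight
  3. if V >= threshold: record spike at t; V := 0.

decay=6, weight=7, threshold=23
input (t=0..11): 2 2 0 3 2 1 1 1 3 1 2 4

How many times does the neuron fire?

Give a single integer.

t=0: input=2 -> V=14
t=1: input=2 -> V=22
t=2: input=0 -> V=13
t=3: input=3 -> V=0 FIRE
t=4: input=2 -> V=14
t=5: input=1 -> V=15
t=6: input=1 -> V=16
t=7: input=1 -> V=16
t=8: input=3 -> V=0 FIRE
t=9: input=1 -> V=7
t=10: input=2 -> V=18
t=11: input=4 -> V=0 FIRE

Answer: 3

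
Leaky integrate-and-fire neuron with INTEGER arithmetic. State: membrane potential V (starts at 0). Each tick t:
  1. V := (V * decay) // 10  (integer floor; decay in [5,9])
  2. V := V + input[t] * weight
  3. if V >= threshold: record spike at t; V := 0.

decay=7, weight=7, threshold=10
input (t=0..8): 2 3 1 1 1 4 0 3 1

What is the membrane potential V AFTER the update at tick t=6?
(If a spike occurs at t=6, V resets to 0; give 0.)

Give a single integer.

t=0: input=2 -> V=0 FIRE
t=1: input=3 -> V=0 FIRE
t=2: input=1 -> V=7
t=3: input=1 -> V=0 FIRE
t=4: input=1 -> V=7
t=5: input=4 -> V=0 FIRE
t=6: input=0 -> V=0
t=7: input=3 -> V=0 FIRE
t=8: input=1 -> V=7

Answer: 0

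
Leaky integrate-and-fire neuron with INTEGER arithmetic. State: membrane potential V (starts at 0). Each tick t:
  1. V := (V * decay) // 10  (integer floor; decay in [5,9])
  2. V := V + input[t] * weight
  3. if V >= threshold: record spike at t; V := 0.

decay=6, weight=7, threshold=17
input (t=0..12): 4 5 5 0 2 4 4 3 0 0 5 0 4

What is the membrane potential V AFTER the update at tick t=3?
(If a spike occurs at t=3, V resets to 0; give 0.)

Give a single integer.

Answer: 0

Derivation:
t=0: input=4 -> V=0 FIRE
t=1: input=5 -> V=0 FIRE
t=2: input=5 -> V=0 FIRE
t=3: input=0 -> V=0
t=4: input=2 -> V=14
t=5: input=4 -> V=0 FIRE
t=6: input=4 -> V=0 FIRE
t=7: input=3 -> V=0 FIRE
t=8: input=0 -> V=0
t=9: input=0 -> V=0
t=10: input=5 -> V=0 FIRE
t=11: input=0 -> V=0
t=12: input=4 -> V=0 FIRE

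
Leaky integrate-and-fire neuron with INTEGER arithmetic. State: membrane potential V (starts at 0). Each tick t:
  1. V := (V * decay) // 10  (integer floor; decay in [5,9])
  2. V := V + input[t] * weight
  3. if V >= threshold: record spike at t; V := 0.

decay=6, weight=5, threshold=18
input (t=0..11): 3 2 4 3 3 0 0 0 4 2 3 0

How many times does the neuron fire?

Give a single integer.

t=0: input=3 -> V=15
t=1: input=2 -> V=0 FIRE
t=2: input=4 -> V=0 FIRE
t=3: input=3 -> V=15
t=4: input=3 -> V=0 FIRE
t=5: input=0 -> V=0
t=6: input=0 -> V=0
t=7: input=0 -> V=0
t=8: input=4 -> V=0 FIRE
t=9: input=2 -> V=10
t=10: input=3 -> V=0 FIRE
t=11: input=0 -> V=0

Answer: 5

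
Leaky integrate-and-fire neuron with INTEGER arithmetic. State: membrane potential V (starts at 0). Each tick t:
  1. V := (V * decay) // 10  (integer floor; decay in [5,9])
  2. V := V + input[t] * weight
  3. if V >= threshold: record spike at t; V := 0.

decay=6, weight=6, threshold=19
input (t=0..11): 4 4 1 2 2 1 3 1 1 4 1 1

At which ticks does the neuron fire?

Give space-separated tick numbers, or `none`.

t=0: input=4 -> V=0 FIRE
t=1: input=4 -> V=0 FIRE
t=2: input=1 -> V=6
t=3: input=2 -> V=15
t=4: input=2 -> V=0 FIRE
t=5: input=1 -> V=6
t=6: input=3 -> V=0 FIRE
t=7: input=1 -> V=6
t=8: input=1 -> V=9
t=9: input=4 -> V=0 FIRE
t=10: input=1 -> V=6
t=11: input=1 -> V=9

Answer: 0 1 4 6 9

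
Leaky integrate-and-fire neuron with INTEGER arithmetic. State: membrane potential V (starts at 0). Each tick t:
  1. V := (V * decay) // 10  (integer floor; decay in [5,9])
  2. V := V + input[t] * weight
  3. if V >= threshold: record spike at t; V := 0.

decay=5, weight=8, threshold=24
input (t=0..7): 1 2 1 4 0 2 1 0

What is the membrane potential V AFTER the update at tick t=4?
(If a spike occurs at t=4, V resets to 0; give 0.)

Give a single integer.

Answer: 0

Derivation:
t=0: input=1 -> V=8
t=1: input=2 -> V=20
t=2: input=1 -> V=18
t=3: input=4 -> V=0 FIRE
t=4: input=0 -> V=0
t=5: input=2 -> V=16
t=6: input=1 -> V=16
t=7: input=0 -> V=8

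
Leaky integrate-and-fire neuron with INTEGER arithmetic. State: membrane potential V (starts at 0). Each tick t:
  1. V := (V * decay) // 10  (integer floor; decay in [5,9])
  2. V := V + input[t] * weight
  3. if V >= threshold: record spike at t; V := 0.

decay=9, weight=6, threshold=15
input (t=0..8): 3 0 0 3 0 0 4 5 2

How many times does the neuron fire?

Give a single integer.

Answer: 4

Derivation:
t=0: input=3 -> V=0 FIRE
t=1: input=0 -> V=0
t=2: input=0 -> V=0
t=3: input=3 -> V=0 FIRE
t=4: input=0 -> V=0
t=5: input=0 -> V=0
t=6: input=4 -> V=0 FIRE
t=7: input=5 -> V=0 FIRE
t=8: input=2 -> V=12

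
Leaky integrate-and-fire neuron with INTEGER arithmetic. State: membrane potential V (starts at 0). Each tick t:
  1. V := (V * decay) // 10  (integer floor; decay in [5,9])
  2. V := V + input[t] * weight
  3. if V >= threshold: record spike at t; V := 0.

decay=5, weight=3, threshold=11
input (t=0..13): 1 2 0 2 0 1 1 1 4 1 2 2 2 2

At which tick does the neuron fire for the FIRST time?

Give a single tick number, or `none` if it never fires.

t=0: input=1 -> V=3
t=1: input=2 -> V=7
t=2: input=0 -> V=3
t=3: input=2 -> V=7
t=4: input=0 -> V=3
t=5: input=1 -> V=4
t=6: input=1 -> V=5
t=7: input=1 -> V=5
t=8: input=4 -> V=0 FIRE
t=9: input=1 -> V=3
t=10: input=2 -> V=7
t=11: input=2 -> V=9
t=12: input=2 -> V=10
t=13: input=2 -> V=0 FIRE

Answer: 8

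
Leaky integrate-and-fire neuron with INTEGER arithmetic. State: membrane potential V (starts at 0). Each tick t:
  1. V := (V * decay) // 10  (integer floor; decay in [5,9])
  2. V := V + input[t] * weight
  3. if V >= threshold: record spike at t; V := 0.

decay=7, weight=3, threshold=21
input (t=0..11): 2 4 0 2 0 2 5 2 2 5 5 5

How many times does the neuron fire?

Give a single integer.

Answer: 3

Derivation:
t=0: input=2 -> V=6
t=1: input=4 -> V=16
t=2: input=0 -> V=11
t=3: input=2 -> V=13
t=4: input=0 -> V=9
t=5: input=2 -> V=12
t=6: input=5 -> V=0 FIRE
t=7: input=2 -> V=6
t=8: input=2 -> V=10
t=9: input=5 -> V=0 FIRE
t=10: input=5 -> V=15
t=11: input=5 -> V=0 FIRE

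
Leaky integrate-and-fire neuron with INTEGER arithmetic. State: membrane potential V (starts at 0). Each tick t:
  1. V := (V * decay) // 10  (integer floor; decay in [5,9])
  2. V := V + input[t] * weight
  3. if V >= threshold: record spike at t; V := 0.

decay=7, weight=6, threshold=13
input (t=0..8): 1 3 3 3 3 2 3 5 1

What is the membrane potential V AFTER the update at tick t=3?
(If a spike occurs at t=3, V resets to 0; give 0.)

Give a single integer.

Answer: 0

Derivation:
t=0: input=1 -> V=6
t=1: input=3 -> V=0 FIRE
t=2: input=3 -> V=0 FIRE
t=3: input=3 -> V=0 FIRE
t=4: input=3 -> V=0 FIRE
t=5: input=2 -> V=12
t=6: input=3 -> V=0 FIRE
t=7: input=5 -> V=0 FIRE
t=8: input=1 -> V=6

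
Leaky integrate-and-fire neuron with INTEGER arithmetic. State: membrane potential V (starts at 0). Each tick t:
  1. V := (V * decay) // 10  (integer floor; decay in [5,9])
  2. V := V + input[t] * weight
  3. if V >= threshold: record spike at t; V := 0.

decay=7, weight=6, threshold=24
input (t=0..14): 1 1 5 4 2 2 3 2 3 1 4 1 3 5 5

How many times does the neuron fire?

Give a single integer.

Answer: 7

Derivation:
t=0: input=1 -> V=6
t=1: input=1 -> V=10
t=2: input=5 -> V=0 FIRE
t=3: input=4 -> V=0 FIRE
t=4: input=2 -> V=12
t=5: input=2 -> V=20
t=6: input=3 -> V=0 FIRE
t=7: input=2 -> V=12
t=8: input=3 -> V=0 FIRE
t=9: input=1 -> V=6
t=10: input=4 -> V=0 FIRE
t=11: input=1 -> V=6
t=12: input=3 -> V=22
t=13: input=5 -> V=0 FIRE
t=14: input=5 -> V=0 FIRE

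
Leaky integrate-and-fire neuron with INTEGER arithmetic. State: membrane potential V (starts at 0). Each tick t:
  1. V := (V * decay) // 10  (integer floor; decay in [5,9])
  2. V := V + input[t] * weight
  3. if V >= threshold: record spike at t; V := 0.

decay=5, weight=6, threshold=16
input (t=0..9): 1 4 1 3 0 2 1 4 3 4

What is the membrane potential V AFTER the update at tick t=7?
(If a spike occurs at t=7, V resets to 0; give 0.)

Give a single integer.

Answer: 0

Derivation:
t=0: input=1 -> V=6
t=1: input=4 -> V=0 FIRE
t=2: input=1 -> V=6
t=3: input=3 -> V=0 FIRE
t=4: input=0 -> V=0
t=5: input=2 -> V=12
t=6: input=1 -> V=12
t=7: input=4 -> V=0 FIRE
t=8: input=3 -> V=0 FIRE
t=9: input=4 -> V=0 FIRE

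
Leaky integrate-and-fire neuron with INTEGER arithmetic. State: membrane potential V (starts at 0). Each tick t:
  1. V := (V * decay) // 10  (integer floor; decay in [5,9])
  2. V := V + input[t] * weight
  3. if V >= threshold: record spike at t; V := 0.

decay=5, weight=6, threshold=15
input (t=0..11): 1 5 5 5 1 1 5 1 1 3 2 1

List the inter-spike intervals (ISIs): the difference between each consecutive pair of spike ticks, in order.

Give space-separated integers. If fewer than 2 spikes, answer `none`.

t=0: input=1 -> V=6
t=1: input=5 -> V=0 FIRE
t=2: input=5 -> V=0 FIRE
t=3: input=5 -> V=0 FIRE
t=4: input=1 -> V=6
t=5: input=1 -> V=9
t=6: input=5 -> V=0 FIRE
t=7: input=1 -> V=6
t=8: input=1 -> V=9
t=9: input=3 -> V=0 FIRE
t=10: input=2 -> V=12
t=11: input=1 -> V=12

Answer: 1 1 3 3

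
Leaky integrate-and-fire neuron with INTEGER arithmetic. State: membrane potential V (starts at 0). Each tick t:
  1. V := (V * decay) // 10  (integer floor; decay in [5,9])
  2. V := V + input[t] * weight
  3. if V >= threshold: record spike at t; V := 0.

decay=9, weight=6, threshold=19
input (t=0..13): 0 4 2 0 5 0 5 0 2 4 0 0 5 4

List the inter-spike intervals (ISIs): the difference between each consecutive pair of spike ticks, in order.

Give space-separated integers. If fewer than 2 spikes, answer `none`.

t=0: input=0 -> V=0
t=1: input=4 -> V=0 FIRE
t=2: input=2 -> V=12
t=3: input=0 -> V=10
t=4: input=5 -> V=0 FIRE
t=5: input=0 -> V=0
t=6: input=5 -> V=0 FIRE
t=7: input=0 -> V=0
t=8: input=2 -> V=12
t=9: input=4 -> V=0 FIRE
t=10: input=0 -> V=0
t=11: input=0 -> V=0
t=12: input=5 -> V=0 FIRE
t=13: input=4 -> V=0 FIRE

Answer: 3 2 3 3 1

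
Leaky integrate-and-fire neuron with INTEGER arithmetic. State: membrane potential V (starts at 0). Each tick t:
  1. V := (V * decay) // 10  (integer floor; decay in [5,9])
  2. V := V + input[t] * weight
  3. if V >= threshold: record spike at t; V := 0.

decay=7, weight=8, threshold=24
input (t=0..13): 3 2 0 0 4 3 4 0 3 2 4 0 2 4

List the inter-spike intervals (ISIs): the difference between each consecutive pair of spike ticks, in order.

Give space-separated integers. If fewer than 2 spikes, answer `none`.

Answer: 4 1 1 2 2 3

Derivation:
t=0: input=3 -> V=0 FIRE
t=1: input=2 -> V=16
t=2: input=0 -> V=11
t=3: input=0 -> V=7
t=4: input=4 -> V=0 FIRE
t=5: input=3 -> V=0 FIRE
t=6: input=4 -> V=0 FIRE
t=7: input=0 -> V=0
t=8: input=3 -> V=0 FIRE
t=9: input=2 -> V=16
t=10: input=4 -> V=0 FIRE
t=11: input=0 -> V=0
t=12: input=2 -> V=16
t=13: input=4 -> V=0 FIRE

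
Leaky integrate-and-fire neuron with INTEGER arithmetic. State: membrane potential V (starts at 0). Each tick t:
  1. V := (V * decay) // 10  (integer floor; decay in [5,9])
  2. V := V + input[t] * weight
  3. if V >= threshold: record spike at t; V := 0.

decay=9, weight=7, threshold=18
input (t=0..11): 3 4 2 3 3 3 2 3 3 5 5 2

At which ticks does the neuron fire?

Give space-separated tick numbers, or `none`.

t=0: input=3 -> V=0 FIRE
t=1: input=4 -> V=0 FIRE
t=2: input=2 -> V=14
t=3: input=3 -> V=0 FIRE
t=4: input=3 -> V=0 FIRE
t=5: input=3 -> V=0 FIRE
t=6: input=2 -> V=14
t=7: input=3 -> V=0 FIRE
t=8: input=3 -> V=0 FIRE
t=9: input=5 -> V=0 FIRE
t=10: input=5 -> V=0 FIRE
t=11: input=2 -> V=14

Answer: 0 1 3 4 5 7 8 9 10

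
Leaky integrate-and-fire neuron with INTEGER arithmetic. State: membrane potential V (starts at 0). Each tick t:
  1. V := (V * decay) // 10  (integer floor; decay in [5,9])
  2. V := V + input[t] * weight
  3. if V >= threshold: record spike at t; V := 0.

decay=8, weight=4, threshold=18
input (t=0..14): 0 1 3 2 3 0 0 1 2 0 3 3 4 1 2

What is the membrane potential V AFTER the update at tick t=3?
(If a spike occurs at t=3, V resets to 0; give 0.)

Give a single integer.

t=0: input=0 -> V=0
t=1: input=1 -> V=4
t=2: input=3 -> V=15
t=3: input=2 -> V=0 FIRE
t=4: input=3 -> V=12
t=5: input=0 -> V=9
t=6: input=0 -> V=7
t=7: input=1 -> V=9
t=8: input=2 -> V=15
t=9: input=0 -> V=12
t=10: input=3 -> V=0 FIRE
t=11: input=3 -> V=12
t=12: input=4 -> V=0 FIRE
t=13: input=1 -> V=4
t=14: input=2 -> V=11

Answer: 0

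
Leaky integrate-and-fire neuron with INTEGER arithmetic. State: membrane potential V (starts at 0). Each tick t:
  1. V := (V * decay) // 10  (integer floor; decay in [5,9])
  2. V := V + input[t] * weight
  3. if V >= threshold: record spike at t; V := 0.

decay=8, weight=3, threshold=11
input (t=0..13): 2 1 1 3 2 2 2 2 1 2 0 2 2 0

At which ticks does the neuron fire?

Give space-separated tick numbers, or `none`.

t=0: input=2 -> V=6
t=1: input=1 -> V=7
t=2: input=1 -> V=8
t=3: input=3 -> V=0 FIRE
t=4: input=2 -> V=6
t=5: input=2 -> V=10
t=6: input=2 -> V=0 FIRE
t=7: input=2 -> V=6
t=8: input=1 -> V=7
t=9: input=2 -> V=0 FIRE
t=10: input=0 -> V=0
t=11: input=2 -> V=6
t=12: input=2 -> V=10
t=13: input=0 -> V=8

Answer: 3 6 9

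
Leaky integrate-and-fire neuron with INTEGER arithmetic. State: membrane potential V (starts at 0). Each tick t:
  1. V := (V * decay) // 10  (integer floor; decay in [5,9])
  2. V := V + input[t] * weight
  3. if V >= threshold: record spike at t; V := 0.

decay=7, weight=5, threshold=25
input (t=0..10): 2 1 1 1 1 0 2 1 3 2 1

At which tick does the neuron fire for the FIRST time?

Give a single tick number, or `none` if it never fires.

t=0: input=2 -> V=10
t=1: input=1 -> V=12
t=2: input=1 -> V=13
t=3: input=1 -> V=14
t=4: input=1 -> V=14
t=5: input=0 -> V=9
t=6: input=2 -> V=16
t=7: input=1 -> V=16
t=8: input=3 -> V=0 FIRE
t=9: input=2 -> V=10
t=10: input=1 -> V=12

Answer: 8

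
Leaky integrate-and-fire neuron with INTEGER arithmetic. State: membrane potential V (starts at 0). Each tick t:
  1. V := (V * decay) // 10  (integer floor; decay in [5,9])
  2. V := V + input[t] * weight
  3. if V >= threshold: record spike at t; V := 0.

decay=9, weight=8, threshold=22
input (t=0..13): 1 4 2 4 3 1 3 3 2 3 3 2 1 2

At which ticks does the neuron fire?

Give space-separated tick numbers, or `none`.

Answer: 1 3 4 6 7 9 10 12

Derivation:
t=0: input=1 -> V=8
t=1: input=4 -> V=0 FIRE
t=2: input=2 -> V=16
t=3: input=4 -> V=0 FIRE
t=4: input=3 -> V=0 FIRE
t=5: input=1 -> V=8
t=6: input=3 -> V=0 FIRE
t=7: input=3 -> V=0 FIRE
t=8: input=2 -> V=16
t=9: input=3 -> V=0 FIRE
t=10: input=3 -> V=0 FIRE
t=11: input=2 -> V=16
t=12: input=1 -> V=0 FIRE
t=13: input=2 -> V=16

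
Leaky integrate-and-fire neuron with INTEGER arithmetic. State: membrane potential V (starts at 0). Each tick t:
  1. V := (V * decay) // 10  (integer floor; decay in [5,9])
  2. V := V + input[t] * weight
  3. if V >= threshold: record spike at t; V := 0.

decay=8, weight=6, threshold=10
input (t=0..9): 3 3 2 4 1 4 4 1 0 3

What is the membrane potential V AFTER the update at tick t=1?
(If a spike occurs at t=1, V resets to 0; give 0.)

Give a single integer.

t=0: input=3 -> V=0 FIRE
t=1: input=3 -> V=0 FIRE
t=2: input=2 -> V=0 FIRE
t=3: input=4 -> V=0 FIRE
t=4: input=1 -> V=6
t=5: input=4 -> V=0 FIRE
t=6: input=4 -> V=0 FIRE
t=7: input=1 -> V=6
t=8: input=0 -> V=4
t=9: input=3 -> V=0 FIRE

Answer: 0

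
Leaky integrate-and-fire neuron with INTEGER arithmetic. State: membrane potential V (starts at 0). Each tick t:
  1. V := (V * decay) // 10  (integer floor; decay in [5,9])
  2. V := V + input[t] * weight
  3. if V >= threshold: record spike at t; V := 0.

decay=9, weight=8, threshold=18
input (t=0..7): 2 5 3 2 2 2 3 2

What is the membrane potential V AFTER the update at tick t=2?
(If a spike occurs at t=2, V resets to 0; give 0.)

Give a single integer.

t=0: input=2 -> V=16
t=1: input=5 -> V=0 FIRE
t=2: input=3 -> V=0 FIRE
t=3: input=2 -> V=16
t=4: input=2 -> V=0 FIRE
t=5: input=2 -> V=16
t=6: input=3 -> V=0 FIRE
t=7: input=2 -> V=16

Answer: 0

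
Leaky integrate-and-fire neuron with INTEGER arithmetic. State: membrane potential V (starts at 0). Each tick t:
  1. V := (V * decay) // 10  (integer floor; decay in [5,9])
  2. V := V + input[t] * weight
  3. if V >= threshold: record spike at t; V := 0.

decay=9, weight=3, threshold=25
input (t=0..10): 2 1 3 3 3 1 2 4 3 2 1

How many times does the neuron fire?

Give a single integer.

Answer: 2

Derivation:
t=0: input=2 -> V=6
t=1: input=1 -> V=8
t=2: input=3 -> V=16
t=3: input=3 -> V=23
t=4: input=3 -> V=0 FIRE
t=5: input=1 -> V=3
t=6: input=2 -> V=8
t=7: input=4 -> V=19
t=8: input=3 -> V=0 FIRE
t=9: input=2 -> V=6
t=10: input=1 -> V=8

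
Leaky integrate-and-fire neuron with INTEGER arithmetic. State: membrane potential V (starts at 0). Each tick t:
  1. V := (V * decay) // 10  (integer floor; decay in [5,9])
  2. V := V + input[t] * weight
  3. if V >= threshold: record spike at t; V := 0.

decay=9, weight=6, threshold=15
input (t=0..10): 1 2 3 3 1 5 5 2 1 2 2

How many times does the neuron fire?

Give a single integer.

t=0: input=1 -> V=6
t=1: input=2 -> V=0 FIRE
t=2: input=3 -> V=0 FIRE
t=3: input=3 -> V=0 FIRE
t=4: input=1 -> V=6
t=5: input=5 -> V=0 FIRE
t=6: input=5 -> V=0 FIRE
t=7: input=2 -> V=12
t=8: input=1 -> V=0 FIRE
t=9: input=2 -> V=12
t=10: input=2 -> V=0 FIRE

Answer: 7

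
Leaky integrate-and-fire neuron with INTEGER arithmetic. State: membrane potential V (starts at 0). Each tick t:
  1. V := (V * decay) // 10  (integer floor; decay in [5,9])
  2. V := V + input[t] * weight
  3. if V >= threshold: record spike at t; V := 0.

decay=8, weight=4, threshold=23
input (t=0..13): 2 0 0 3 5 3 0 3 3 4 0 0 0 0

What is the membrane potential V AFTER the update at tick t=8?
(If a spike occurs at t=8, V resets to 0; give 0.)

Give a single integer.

Answer: 0

Derivation:
t=0: input=2 -> V=8
t=1: input=0 -> V=6
t=2: input=0 -> V=4
t=3: input=3 -> V=15
t=4: input=5 -> V=0 FIRE
t=5: input=3 -> V=12
t=6: input=0 -> V=9
t=7: input=3 -> V=19
t=8: input=3 -> V=0 FIRE
t=9: input=4 -> V=16
t=10: input=0 -> V=12
t=11: input=0 -> V=9
t=12: input=0 -> V=7
t=13: input=0 -> V=5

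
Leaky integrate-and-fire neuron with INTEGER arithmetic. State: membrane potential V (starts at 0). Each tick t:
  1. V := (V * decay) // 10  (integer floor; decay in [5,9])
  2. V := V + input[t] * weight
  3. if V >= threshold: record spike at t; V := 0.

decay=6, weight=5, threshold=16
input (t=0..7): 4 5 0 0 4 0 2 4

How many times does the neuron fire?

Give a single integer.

t=0: input=4 -> V=0 FIRE
t=1: input=5 -> V=0 FIRE
t=2: input=0 -> V=0
t=3: input=0 -> V=0
t=4: input=4 -> V=0 FIRE
t=5: input=0 -> V=0
t=6: input=2 -> V=10
t=7: input=4 -> V=0 FIRE

Answer: 4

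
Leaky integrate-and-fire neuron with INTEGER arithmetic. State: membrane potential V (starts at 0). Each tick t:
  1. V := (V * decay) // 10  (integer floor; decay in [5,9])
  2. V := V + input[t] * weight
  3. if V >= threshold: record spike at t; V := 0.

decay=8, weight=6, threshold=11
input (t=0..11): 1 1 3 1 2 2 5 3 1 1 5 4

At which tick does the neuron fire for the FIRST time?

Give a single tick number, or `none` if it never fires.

Answer: 2

Derivation:
t=0: input=1 -> V=6
t=1: input=1 -> V=10
t=2: input=3 -> V=0 FIRE
t=3: input=1 -> V=6
t=4: input=2 -> V=0 FIRE
t=5: input=2 -> V=0 FIRE
t=6: input=5 -> V=0 FIRE
t=7: input=3 -> V=0 FIRE
t=8: input=1 -> V=6
t=9: input=1 -> V=10
t=10: input=5 -> V=0 FIRE
t=11: input=4 -> V=0 FIRE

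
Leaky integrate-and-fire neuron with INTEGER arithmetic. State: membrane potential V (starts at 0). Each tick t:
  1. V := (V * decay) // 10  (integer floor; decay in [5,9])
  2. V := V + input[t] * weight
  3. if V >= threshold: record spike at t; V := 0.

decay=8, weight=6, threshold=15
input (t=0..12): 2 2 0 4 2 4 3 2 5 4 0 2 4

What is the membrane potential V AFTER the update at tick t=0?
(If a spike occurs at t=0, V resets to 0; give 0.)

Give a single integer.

t=0: input=2 -> V=12
t=1: input=2 -> V=0 FIRE
t=2: input=0 -> V=0
t=3: input=4 -> V=0 FIRE
t=4: input=2 -> V=12
t=5: input=4 -> V=0 FIRE
t=6: input=3 -> V=0 FIRE
t=7: input=2 -> V=12
t=8: input=5 -> V=0 FIRE
t=9: input=4 -> V=0 FIRE
t=10: input=0 -> V=0
t=11: input=2 -> V=12
t=12: input=4 -> V=0 FIRE

Answer: 12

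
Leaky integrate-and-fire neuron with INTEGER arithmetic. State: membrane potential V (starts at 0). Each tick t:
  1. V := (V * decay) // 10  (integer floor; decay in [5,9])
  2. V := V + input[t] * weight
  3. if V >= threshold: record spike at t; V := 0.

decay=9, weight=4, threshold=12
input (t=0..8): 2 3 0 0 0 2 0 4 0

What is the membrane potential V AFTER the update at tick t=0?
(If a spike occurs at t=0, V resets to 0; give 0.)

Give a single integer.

Answer: 8

Derivation:
t=0: input=2 -> V=8
t=1: input=3 -> V=0 FIRE
t=2: input=0 -> V=0
t=3: input=0 -> V=0
t=4: input=0 -> V=0
t=5: input=2 -> V=8
t=6: input=0 -> V=7
t=7: input=4 -> V=0 FIRE
t=8: input=0 -> V=0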